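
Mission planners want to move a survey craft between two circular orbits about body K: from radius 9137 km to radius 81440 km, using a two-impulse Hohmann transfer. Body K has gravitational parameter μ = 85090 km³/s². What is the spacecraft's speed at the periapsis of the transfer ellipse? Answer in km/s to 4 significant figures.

v = 4.092 km/s

Semi-major axis of the transfer orbit: a_t = (9137 + 81440)/2 = 45288.5 km.
The periapsis of the transfer ellipse is at r = 9137 km.
Vis-viva: v = √[μ(2/r − 1/a_t)] = √[85090 × (2/9137 − 1/45288.5)] = 4.092 km/s.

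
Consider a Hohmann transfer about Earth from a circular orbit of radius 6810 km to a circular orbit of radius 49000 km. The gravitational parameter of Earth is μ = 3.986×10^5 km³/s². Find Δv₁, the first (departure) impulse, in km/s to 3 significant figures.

Δv₁ = 2.49 km/s

Semi-major axis of the transfer orbit: a_t = (6810 + 49000)/2 = 27905 km.
On the circular orbit at r = 6810 km, v_c = √(μ/r) = 7.6506 km/s.
Vis-viva on the transfer ellipse at r = 6810 km gives v_t = √[μ(2/r − 1/a_t)] = 10.138 km/s.
Δv₁ = |v_t − v_c| = |10.138 − 7.6506| = 2.487 km/s.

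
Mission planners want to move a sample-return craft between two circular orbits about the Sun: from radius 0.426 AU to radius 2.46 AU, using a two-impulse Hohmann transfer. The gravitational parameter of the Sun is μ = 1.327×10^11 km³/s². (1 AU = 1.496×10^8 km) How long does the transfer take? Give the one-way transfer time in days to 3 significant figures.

In km: r₁ = 0.426 × 1.496×10^8 = 6.37296×10^7 km; r₂ = 2.46 × 1.496×10^8 = 3.68016×10^8 km.
Semi-major axis of the transfer orbit: a_t = (6.37296×10^7 + 3.68016×10^8)/2 = 2.158728×10^8 km.
By Kepler's third law the transfer-orbit period is T = 2π√(a_t³/μ), so t = T/2 = 2.735×10^7 s.
Converting: 2.735×10^7 s ÷ 86400 s/day = 317 days.

t = 317 days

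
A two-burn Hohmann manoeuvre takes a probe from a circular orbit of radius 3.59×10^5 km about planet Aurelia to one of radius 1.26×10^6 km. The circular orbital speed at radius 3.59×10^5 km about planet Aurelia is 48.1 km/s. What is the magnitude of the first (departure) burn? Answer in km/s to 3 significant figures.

Δv₁ = 11.9 km/s

From the circular-orbit relation v² = μ/r at r = 3.59×10^5 km: μ = v²r = (48.1)² × 3.59×10^5 = 8.30586×10^8 km³/s².
Semi-major axis of the transfer orbit: a_t = (3.590×10^5 + 1.260×10^6)/2 = 8.095×10^5 km.
On the circular orbit at r = 3.590×10^5 km, v_c = √(μ/r) = 48.10 km/s.
Transfer-orbit speed at the same r (vis-viva, a = a_t): v_t = √[μ(2/r − 1/a_t)] = 60.01 km/s.
Δv₁ = |v_t − v_c| = |60.01 − 48.10| = 11.91 km/s.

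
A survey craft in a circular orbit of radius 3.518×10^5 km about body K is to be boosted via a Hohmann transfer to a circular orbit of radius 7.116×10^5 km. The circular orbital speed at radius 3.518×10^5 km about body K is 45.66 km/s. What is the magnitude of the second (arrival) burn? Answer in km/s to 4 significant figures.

Δv₂ = 5.990 km/s

From the circular-orbit relation v² = μ/r at r = 3.518×10^5 km: μ = v²r = (45.66)² × 3.518×10^5 = 7.33445×10^8 km³/s².
Transfer-ellipse semi-major axis a_t = (r₁ + r₂)/2 = (3.518×10^5 + 7.116×10^5)/2 = 5.317×10^5 km.
On the circular orbit at r = 7.116×10^5 km, v_c = √(μ/r) = 32.10 km/s.
Transfer-orbit speed at the same r (vis-viva, a = a_t): v_t = √[μ(2/r − 1/a_t)] = 26.11 km/s.
Δv₂ = |v_t − v_c| = |26.11 − 32.10| = 5.990 km/s.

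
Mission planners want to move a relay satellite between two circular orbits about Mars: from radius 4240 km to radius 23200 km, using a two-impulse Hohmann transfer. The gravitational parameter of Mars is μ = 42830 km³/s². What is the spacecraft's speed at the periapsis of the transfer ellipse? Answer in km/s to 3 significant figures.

Semi-major axis of the transfer orbit: a_t = (4240 + 23200)/2 = 13720 km.
The periapsis of the transfer ellipse is at r = 4240 km.
Vis-viva: v = √[μ(2/r − 1/a_t)] = √[42830 × (2/4240 − 1/13720)] = 4.133 km/s.

v = 4.13 km/s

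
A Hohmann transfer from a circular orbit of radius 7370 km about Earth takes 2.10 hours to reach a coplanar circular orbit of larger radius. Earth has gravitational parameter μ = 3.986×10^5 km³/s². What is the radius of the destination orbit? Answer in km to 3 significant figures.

Transfer time t = 2.10 hours = 7560 s, and t = π√(a_t³/μ).
So a_t = (μ t²/π²)^(1/3) = (3.986×10^5 × (7560)² / π²)^(1/3) = 13216 km.
Since a_t = (r₁ + r₂)/2, r₂ = 2a_t − r₁ = 2×13216 − 7370 = 19062 km.

r₂ = 19100 km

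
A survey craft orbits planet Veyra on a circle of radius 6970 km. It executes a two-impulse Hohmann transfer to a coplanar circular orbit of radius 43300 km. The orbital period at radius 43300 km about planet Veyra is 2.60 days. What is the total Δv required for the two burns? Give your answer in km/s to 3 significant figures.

Δv = 1.52 km/s

From Kepler's third law T² = 4π²r³/μ at r = 43300 km, T = 2.60 days = 2.60 × 86400 s = 2.2464×10^5 s: μ = 4π²r³/T² = 63511.0 km³/s².
The Hohmann ellipse has a_t = (r₁ + r₂)/2 = 25135 km.
Circular speed at r₁: v₁ = √(μ/r₁) = √(63511.0/6970) = 3.0186 km/s.
Transfer-orbit speed at r₁ (vis-viva): v_p = √[μ(2/r₁ − 1/a_t)] = 3.9620 km/s.
First burn Δv₁ = |v_p − v₁| = 0.9434 km/s.
At r₂, v₂ = √(μ/r₂) = 1.2111 km/s.
Transfer-orbit speed at r₂: v_a = √[μ(2/r₂ − 1/a_t)] = 0.63776 km/s.
Second burn Δv₂ = |v₂ − v_a| = 0.5733 km/s.
Δv = Δv₁ + Δv₂ = 0.9434 + 0.5733 = 1.517 km/s.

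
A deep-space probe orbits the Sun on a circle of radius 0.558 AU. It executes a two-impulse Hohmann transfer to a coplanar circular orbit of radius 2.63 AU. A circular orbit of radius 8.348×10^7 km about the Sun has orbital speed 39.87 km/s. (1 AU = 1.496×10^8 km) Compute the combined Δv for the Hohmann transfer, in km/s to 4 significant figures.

From the circular-orbit relation v² = μ/r at r = 8.348×10^7 km: μ = v²r = (39.87)² × 8.348×10^7 = 1.32701×10^11 km³/s².
In km: r₁ = 0.558 × 1.496×10^8 = 8.34768×10^7 km; r₂ = 2.63 × 1.496×10^8 = 3.93448×10^8 km.
Semi-major axis of the transfer orbit: a_t = (8.34768×10^7 + 3.93448×10^8)/2 = 2.384624×10^8 km.
Circular speed at r₁: v₁ = √(μ/r₁) = √(1.32701×10^11/8.34768×10^7) = 39.87 km/s.
On the transfer ellipse at r₁, vis-viva gives v_p = √[μ(2/r₁ − 1/a_t)] = 51.21 km/s.
First burn Δv₁ = |v_p − v₁| = 11.34 km/s.
Circular speed at r₂: v₂ = √(μ/r₂) = 18.365 km/s.
Transfer-orbit speed at r₂: v_a = √[μ(2/r₂ − 1/a_t)] = 10.866 km/s.
Second burn Δv₂ = |v₂ − v_a| = 7.499 km/s.
Total Δv = Δv₁ + Δv₂ = 18.84 km/s.

Δv = 18.84 km/s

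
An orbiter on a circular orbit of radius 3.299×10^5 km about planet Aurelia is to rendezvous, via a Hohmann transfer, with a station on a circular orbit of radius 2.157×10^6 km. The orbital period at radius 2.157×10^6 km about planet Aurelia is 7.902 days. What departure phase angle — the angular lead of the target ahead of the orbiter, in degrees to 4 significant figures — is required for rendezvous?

From Kepler's third law T² = 4π²r³/μ at r = 2.157×10^6 km, T = 7.902 days = 7.902 × 86400 s = 6.827328×10^5 s: μ = 4π²r³/T² = 8.49980×10^8 km³/s².
The Hohmann ellipse has a_t = (r₁ + r₂)/2 = 1.24345×10^6 km.
Transfer time t = π√(a_t³/μ) = 1.494×10^5 s.
The target's mean motion on its circular orbit is ω₂ = √(μ/r₂³) = 9.203×10^-6 rad/s.
Angle swept by the target during transfer: ω₂·t = 1.375 rad = 78.78°.
The orbiter traverses 180° on the transfer ellipse, so the target must lead by 180° − 78.78° = 101.2°.

φ = 101.2°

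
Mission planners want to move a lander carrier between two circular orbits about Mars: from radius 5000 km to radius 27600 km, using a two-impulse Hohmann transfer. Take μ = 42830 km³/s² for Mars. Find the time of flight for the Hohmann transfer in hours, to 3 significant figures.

Transfer-ellipse semi-major axis a_t = (r₁ + r₂)/2 = (5000 + 27600)/2 = 16300 km.
Transfer time t = π√(a_t³/μ) = π√((16300)³ / 42830) = 31591 s.
Converting: 31591 s ÷ 3600 s/hour = 8.78 hours.

t = 8.78 hours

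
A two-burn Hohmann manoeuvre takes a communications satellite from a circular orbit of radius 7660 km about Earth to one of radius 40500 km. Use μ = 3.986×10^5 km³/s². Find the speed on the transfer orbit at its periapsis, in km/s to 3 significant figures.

Transfer-ellipse semi-major axis a_t = (r₁ + r₂)/2 = (7660 + 40500)/2 = 24080 km.
At periapsis, r = 7660 km.
Vis-viva: v = √[μ(2/r − 1/a_t)] = √[3.986×10^5 × (2/7660 − 1/24080)] = 9.355 km/s.

v = 9.36 km/s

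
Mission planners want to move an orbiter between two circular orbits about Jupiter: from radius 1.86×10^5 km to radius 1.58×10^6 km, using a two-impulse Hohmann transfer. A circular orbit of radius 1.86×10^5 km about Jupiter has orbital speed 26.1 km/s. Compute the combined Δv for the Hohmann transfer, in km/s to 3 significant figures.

From the circular-orbit relation v² = μ/r at r = 1.86×10^5 km: μ = v²r = (26.1)² × 1.86×10^5 = 1.26705×10^8 km³/s².
Semi-major axis of the transfer orbit: a_t = (1.860×10^5 + 1.580×10^6)/2 = 8.830×10^5 km.
Circular speed at r₁: v₁ = √(μ/r₁) = √(1.26705×10^8/1.860×10^5) = 26.100 km/s.
On the transfer ellipse at r₁, vis-viva equation gives v_p = √[μ(2/r₁ − 1/a_t)] = 34.913 km/s.
First burn Δv₁ = |v_p − v₁| = 8.813 km/s.
Circular speed at r₂: v₂ = √(μ/r₂) = 8.955 km/s.
Transfer-orbit speed at r₂: v_a = √[μ(2/r₂ − 1/a_t)] = 4.110 km/s.
Second burn Δv₂ = |v₂ − v_a| = 4.845 km/s.
Total Δv = Δv₁ + Δv₂ = 13.66 km/s.

Δv = 13.7 km/s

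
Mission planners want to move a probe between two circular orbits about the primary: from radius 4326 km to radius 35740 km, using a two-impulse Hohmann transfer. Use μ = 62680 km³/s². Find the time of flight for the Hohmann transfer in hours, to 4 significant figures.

Semi-major axis of the transfer orbit: a_t = (4326 + 35740)/2 = 20033 km.
Transfer time t = π√(a_t³/μ) = π√((20033)³ / 62680) = 35580 s.
Converting: 35580 s ÷ 3600 s/hour = 9.883 hours.

t = 9.883 hours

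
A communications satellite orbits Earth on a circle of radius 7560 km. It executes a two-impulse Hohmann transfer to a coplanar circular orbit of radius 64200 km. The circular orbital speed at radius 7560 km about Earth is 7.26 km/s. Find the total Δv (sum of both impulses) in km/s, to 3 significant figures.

From the circular-orbit relation v² = μ/r at r = 7560 km: μ = v²r = (7.26)² × 7560 = 3.98469×10^5 km³/s².
Semi-major axis of the transfer orbit: a_t = (7560 + 64200)/2 = 35880 km.
At r₁ the circular-orbit speed is v₁ = √(μ/r₁) = 7.260 km/s.
On the transfer ellipse at r₁, vis-viva gives v_p = √[μ(2/r₁ − 1/a_t)] = 9.711 km/s.
First burn Δv₁ = |v_p − v₁| = 2.451 km/s.
Circular speed at r₂: v₂ = √(μ/r₂) = 2.4913 km/s.
Transfer-orbit speed at r₂: v_a = √[μ(2/r₂ − 1/a_t)] = 1.1436 km/s.
Second burn Δv₂ = |v₂ − v_a| = 1.348 km/s.
Δv = Δv₁ + Δv₂ = 2.451 + 1.348 = 3.799 km/s.

Δv = 3.80 km/s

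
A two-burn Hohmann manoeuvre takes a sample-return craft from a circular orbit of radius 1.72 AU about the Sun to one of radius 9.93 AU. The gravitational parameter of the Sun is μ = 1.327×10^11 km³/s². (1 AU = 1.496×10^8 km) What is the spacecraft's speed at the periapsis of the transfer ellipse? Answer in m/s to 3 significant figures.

v = 29700 m/s

In km: r₁ = 1.72 × 1.496×10^8 = 2.57312×10^8 km; r₂ = 9.93 × 1.496×10^8 = 1.485528×10^9 km.
Transfer-ellipse semi-major axis a_t = (r₁ + r₂)/2 = (2.57312×10^8 + 1.485528×10^9)/2 = 8.7142×10^8 km.
The periapsis of the transfer ellipse is at r = 2.57312×10^8 km.
Vis-viva: v = √[μ(2/r − 1/a_t)] = √[1.327×10^11 × (2/2.57312×10^8 − 1/8.7142×10^8)] = 29.65 km/s.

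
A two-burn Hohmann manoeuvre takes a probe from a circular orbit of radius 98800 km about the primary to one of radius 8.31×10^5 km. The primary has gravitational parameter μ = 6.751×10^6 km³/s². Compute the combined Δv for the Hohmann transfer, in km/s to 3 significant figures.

Δv = 4.32 km/s

Transfer-ellipse semi-major axis a_t = (r₁ + r₂)/2 = (98800 + 8.310×10^5)/2 = 4.649×10^5 km.
Circular speed at r₁: v₁ = √(μ/r₁) = √(6.751×10^6/98800) = 8.26619 km/s.
On the transfer ellipse at r₁, vis-viva equation gives v_p = √[μ(2/r₁ − 1/a_t)] = 11.0516 km/s.
First burn Δv₁ = |v_p − v₁| = 2.7854 km/s.
Circular speed at r₂: v₂ = √(μ/r₂) = 2.8503 km/s.
Transfer-orbit speed at r₂: v_a = √[μ(2/r₂ − 1/a_t)] = 1.3140 km/s.
Second burn Δv₂ = |v₂ − v_a| = 1.5363 km/s.
Total Δv = Δv₁ + Δv₂ = 4.322 km/s.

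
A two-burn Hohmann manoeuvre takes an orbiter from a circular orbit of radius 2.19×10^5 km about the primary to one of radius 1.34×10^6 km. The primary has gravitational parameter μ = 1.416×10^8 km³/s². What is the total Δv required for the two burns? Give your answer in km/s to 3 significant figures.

Δv = 12.7 km/s

Transfer-ellipse semi-major axis a_t = (r₁ + r₂)/2 = (2.190×10^5 + 1.340×10^6)/2 = 7.795×10^5 km.
At r₁ the circular-orbit speed is v₁ = √(μ/r₁) = 25.428 km/s.
Transfer-orbit speed at r₁ (vis-viva equation): v_p = √[μ(2/r₁ − 1/a_t)] = 33.339 km/s.
First burn Δv₁ = |v_p − v₁| = 7.911 km/s.
Circular speed at r₂: v₂ = √(μ/r₂) = 10.28 km/s.
Transfer-orbit speed at r₂: v_a = √[μ(2/r₂ − 1/a_t)] = 5.449 km/s.
Second burn Δv₂ = |v₂ − v_a| = 4.831 km/s.
Total Δv = Δv₁ + Δv₂ = 12.74 km/s.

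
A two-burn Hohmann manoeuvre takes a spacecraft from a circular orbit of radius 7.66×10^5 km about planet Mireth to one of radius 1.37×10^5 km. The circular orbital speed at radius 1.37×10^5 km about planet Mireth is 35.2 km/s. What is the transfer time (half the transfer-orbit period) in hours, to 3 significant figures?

t = 20.3 hours

From the circular-orbit relation v² = μ/r at r = 1.37×10^5 km: μ = v²r = (35.2)² × 1.37×10^5 = 1.69748×10^8 km³/s².
The Hohmann ellipse has a_t = (r₁ + r₂)/2 = 4.515×10^5 km.
Transfer time t = π√(a_t³/μ) = π√((4.515×10^5)³ / 1.69748×10^8) = 73150 s.
Converting: 73150 s ÷ 3600 s/hour = 20.3 hours.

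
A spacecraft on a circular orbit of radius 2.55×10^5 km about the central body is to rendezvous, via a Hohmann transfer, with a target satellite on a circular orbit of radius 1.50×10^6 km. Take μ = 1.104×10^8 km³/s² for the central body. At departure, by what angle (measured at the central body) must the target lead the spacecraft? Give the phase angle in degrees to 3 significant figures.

φ = 99.5°

The Hohmann ellipse has a_t = (r₁ + r₂)/2 = 8.775×10^5 km.
Transfer time t = π√(a_t³/μ) = 2.458×10^5 s.
The target's mean motion on its circular orbit is ω₂ = √(μ/r₂³) = 5.719×10^-6 rad/s.
Angle swept by the target during transfer: ω₂·t = 1.4057 rad = 80.54°.
The spacecraft traverses 180° on the transfer ellipse, so the target must lead by 180° − 80.54° = 99.5°.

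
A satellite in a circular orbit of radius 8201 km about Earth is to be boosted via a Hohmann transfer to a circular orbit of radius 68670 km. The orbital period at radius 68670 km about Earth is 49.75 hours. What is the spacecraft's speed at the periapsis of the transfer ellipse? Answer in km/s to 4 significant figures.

v = 9.318 km/s

From Kepler's third law T² = 4π²r³/μ at r = 68670 km, T = 49.75 hours = 49.75 × 3600 s = 1.791×10^5 s: μ = 4π²r³/T² = 3.98538×10^5 km³/s².
Transfer-ellipse semi-major axis a_t = (r₁ + r₂)/2 = (8201 + 68670)/2 = 38435.5 km.
At periapsis, r = 8201 km.
Applying v² = μ(2/r − 1/a_t): v = 9.318 km/s.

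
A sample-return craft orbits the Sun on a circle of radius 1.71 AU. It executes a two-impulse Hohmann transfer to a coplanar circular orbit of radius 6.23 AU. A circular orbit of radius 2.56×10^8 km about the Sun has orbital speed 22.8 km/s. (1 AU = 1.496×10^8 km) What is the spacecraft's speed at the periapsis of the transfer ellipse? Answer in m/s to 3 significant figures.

v = 28600 m/s

From the circular-orbit relation v² = μ/r at r = 2.56×10^8 km: μ = v²r = (22.8)² × 2.56×10^8 = 1.33079×10^11 km³/s².
In km: r₁ = 1.71 × 1.496×10^8 = 2.55816×10^8 km; r₂ = 6.23 × 1.496×10^8 = 9.32008×10^8 km.
Semi-major axis of the transfer orbit: a_t = (2.55816×10^8 + 9.32008×10^8)/2 = 5.93912×10^8 km.
The periapsis of the transfer ellipse is at r = 2.55816×10^8 km.
Vis-viva: v = √[μ(2/r − 1/a_t)] = √[1.33079×10^11 × (2/2.55816×10^8 − 1/5.93912×10^8)] = 28.57 km/s.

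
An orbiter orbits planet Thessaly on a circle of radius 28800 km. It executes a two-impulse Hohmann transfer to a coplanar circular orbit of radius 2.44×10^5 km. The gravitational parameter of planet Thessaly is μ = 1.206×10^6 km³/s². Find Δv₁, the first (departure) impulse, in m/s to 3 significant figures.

Δv₁ = 2180 m/s

Transfer-ellipse semi-major axis a_t = (r₁ + r₂)/2 = (28800 + 2.440×10^5)/2 = 1.364×10^5 km.
On the circular orbit at r = 28800 km, v_c = √(μ/r) = 6.471 km/s.
Vis-viva on the transfer ellipse at r = 28800 km gives v_t = √[μ(2/r − 1/a_t)] = 8.655 km/s.
Δv₁ = |v_t − v_c| = |8.655 − 6.471| = 2.184 km/s.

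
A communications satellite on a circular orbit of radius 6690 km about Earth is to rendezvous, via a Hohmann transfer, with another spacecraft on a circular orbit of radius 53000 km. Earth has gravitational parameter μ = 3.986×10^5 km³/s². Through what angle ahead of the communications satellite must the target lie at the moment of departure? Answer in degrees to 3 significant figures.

φ = 104°

Transfer-ellipse semi-major axis a_t = (r₁ + r₂)/2 = (6690 + 53000)/2 = 29845 km.
Transfer time t = π√(a_t³/μ) = 25656 s.
Target angular speed ω₂ = √(μ/r₂³) = 5.1743×10^-5 rad/s.
Angle swept by the target during transfer: ω₂·t = 1.3275 rad = 76.06°.
Arrival is 180° from departure on the ellipse, so φ = 180° − 76.06° = 104°.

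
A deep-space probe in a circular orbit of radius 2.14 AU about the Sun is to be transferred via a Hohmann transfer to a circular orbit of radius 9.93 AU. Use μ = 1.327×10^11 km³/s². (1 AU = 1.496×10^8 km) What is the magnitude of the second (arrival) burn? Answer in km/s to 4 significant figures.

In km: r₁ = 2.14 × 1.496×10^8 = 3.20144×10^8 km; r₂ = 9.93 × 1.496×10^8 = 1.485528×10^9 km.
Semi-major axis of the transfer orbit: a_t = (3.20144×10^8 + 1.485528×10^9)/2 = 9.02836×10^8 km.
Circular speed at r = 1.485528×10^9 km: v_c = √(μ/r) = 9.451 km/s.
Transfer-orbit speed at the same r (vis-viva, a = a_t): v_t = √[μ(2/r − 1/a_t)] = 5.628 km/s.
Δv₂ = |v_t − v_c| = |5.628 − 9.451| = 3.823 km/s.

Δv₂ = 3.823 km/s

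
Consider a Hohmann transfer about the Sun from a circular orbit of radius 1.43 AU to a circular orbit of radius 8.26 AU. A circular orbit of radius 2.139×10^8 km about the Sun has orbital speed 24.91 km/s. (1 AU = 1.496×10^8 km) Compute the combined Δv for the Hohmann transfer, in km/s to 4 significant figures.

From the circular-orbit relation v² = μ/r at r = 2.139×10^8 km: μ = v²r = (24.91)² × 2.139×10^8 = 1.32727×10^11 km³/s².
In km: r₁ = 1.43 × 1.496×10^8 = 2.13928×10^8 km; r₂ = 8.26 × 1.496×10^8 = 1.235696×10^9 km.
Semi-major axis of the transfer orbit: a_t = (2.13928×10^8 + 1.235696×10^9)/2 = 7.24812×10^8 km.
Circular speed at r₁: v₁ = √(μ/r₁) = √(1.32727×10^11/2.13928×10^8) = 24.9084 km/s.
Transfer-orbit speed at r₁ (vis-viva equation): v_p = √[μ(2/r₁ − 1/a_t)] = 32.5228 km/s.
First burn Δv₁ = |v_p − v₁| = 7.614 km/s.
Circular speed at r₂: v₂ = √(μ/r₂) = 10.3639 km/s.
Transfer-orbit speed at r₂: v_a = √[μ(2/r₂ − 1/a_t)] = 5.63047 km/s.
Second burn Δv₂ = |v₂ − v_a| = 4.733 km/s.
Δv = Δv₁ + Δv₂ = 7.614 + 4.733 = 12.35 km/s.

Δv = 12.35 km/s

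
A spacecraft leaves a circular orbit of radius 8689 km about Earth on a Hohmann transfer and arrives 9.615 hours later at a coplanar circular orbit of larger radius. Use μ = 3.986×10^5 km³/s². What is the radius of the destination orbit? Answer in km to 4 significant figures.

r₂ = 64190 km

Transfer time t = 9.615 hours = 34614 s, and t = π√(a_t³/μ).
So a_t = (μ t²/π²)^(1/3) = (3.986×10^5 × (34614)² / π²)^(1/3) = 36440 km.
Since a_t = (r₁ + r₂)/2, r₂ = 2a_t − r₁ = 2×36440 − 8689 = 64191 km.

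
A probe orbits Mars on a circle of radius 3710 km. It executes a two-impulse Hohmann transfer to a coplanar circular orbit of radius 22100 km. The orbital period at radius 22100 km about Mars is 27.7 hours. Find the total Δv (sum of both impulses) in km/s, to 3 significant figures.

From Kepler's third law T² = 4π²r³/μ at r = 22100 km, T = 27.7 hours = 27.7 × 3600 s = 99720 s: μ = 4π²r³/T² = 42852.1 km³/s².
Transfer-ellipse semi-major axis a_t = (r₁ + r₂)/2 = (3710 + 22100)/2 = 12905 km.
Circular speed at r₁: v₁ = √(μ/r₁) = √(42852.1/3710) = 3.399 km/s.
Transfer-orbit speed at r₁ (vis-viva): v_p = √[μ(2/r₁ − 1/a_t)] = 4.448 km/s.
First burn Δv₁ = |v_p − v₁| = 1.049 km/s.
Circular speed at r₂: v₂ = √(μ/r₂) = 1.3925 km/s.
Transfer-orbit speed at r₂: v_a = √[μ(2/r₂ − 1/a_t)] = 0.74662 km/s.
Second burn Δv₂ = |v₂ − v_a| = 0.6459 km/s.
Total Δv = Δv₁ + Δv₂ = 1.695 km/s.

Δv = 1.69 km/s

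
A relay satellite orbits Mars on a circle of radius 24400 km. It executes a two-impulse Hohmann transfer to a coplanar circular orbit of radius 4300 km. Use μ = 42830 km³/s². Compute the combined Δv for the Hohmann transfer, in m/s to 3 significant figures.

Δv = 1560 m/s

Semi-major axis of the transfer orbit: a_t = (24400 + 4300)/2 = 14350 km.
At r₁ the circular-orbit speed is v₁ = √(μ/r₁) = 1.32489 km/s.
Transfer-orbit speed at r₁ (vis-viva): v_a = √[μ(2/r₁ − 1/a_t)] = 0.725249 km/s.
First burn Δv₁ = |v_a − v₁| = 0.5996 km/s.
At r₂, v₂ = √(μ/r₂) = 3.156020 km/s.
Transfer-orbit speed at r₂: v_p = √[μ(2/r₂ − 1/a_t)] = 4.115369 km/s.
Second burn Δv₂ = |v₂ − v_p| = 0.9593 km/s.
Total Δv = Δv₁ + Δv₂ = 1.559 km/s.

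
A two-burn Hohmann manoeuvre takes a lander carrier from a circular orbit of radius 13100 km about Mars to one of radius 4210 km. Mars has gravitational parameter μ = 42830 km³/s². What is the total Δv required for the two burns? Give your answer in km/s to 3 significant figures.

Semi-major axis of the transfer orbit: a_t = (13100 + 4210)/2 = 8655 km.
At r₁ the circular-orbit speed is v₁ = √(μ/r₁) = 1.8082 km/s.
Transfer-orbit speed at r₁ (vis-viva equation): v_a = √[μ(2/r₁ − 1/a_t)] = 1.2611 km/s.
First burn Δv₁ = |v_a − v₁| = 0.5471 km/s.
At r₂, v₂ = √(μ/r₂) = 3.1896 km/s.
Transfer-orbit speed at r₂: v_p = √[μ(2/r₂ − 1/a_t)] = 3.9241 km/s.
Second burn Δv₂ = |v₂ − v_p| = 0.7345 km/s.
Δv = Δv₁ + Δv₂ = 0.5471 + 0.7345 = 1.282 km/s.

Δv = 1.28 km/s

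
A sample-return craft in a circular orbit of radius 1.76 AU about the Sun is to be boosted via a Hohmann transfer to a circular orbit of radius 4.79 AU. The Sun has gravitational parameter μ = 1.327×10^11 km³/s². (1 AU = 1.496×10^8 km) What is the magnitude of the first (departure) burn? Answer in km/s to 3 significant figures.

In km: r₁ = 1.76 × 1.496×10^8 = 2.63296×10^8 km; r₂ = 4.79 × 1.496×10^8 = 7.16584×10^8 km.
Semi-major axis of the transfer orbit: a_t = (2.63296×10^8 + 7.16584×10^8)/2 = 4.8994×10^8 km.
On the circular orbit at r = 2.63296×10^8 km, v_c = √(μ/r) = 22.4498 km/s.
Vis-viva on the transfer ellipse at r = 2.63296×10^8 km gives v_t = √[μ(2/r − 1/a_t)] = 27.1504 km/s.
Δv₁ = |v_t − v_c| = |27.1504 − 22.4498| = 4.701 km/s.

Δv₁ = 4.70 km/s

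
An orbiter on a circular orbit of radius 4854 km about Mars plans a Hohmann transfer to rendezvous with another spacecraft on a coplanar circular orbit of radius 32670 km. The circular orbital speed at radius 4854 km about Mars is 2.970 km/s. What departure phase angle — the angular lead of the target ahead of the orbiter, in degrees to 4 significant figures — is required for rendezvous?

φ = 101.7°

From the circular-orbit relation v² = μ/r at r = 4854 km: μ = v²r = (2.970)² × 4854 = 42816.6 km³/s².
The Hohmann ellipse has a_t = (r₁ + r₂)/2 = 18762 km.
Transfer time t = π√(a_t³/μ) = 39017.8 s.
The target's mean motion on its circular orbit is ω₂ = √(μ/r₂³) = 3.50415×10^-5 rad/s.
Angle swept by the target during transfer: ω₂·t = 1.36724 rad = 78.34°.
The orbiter traverses 180° on the transfer ellipse, so the target must lead by 180° − 78.34° = 101.7°.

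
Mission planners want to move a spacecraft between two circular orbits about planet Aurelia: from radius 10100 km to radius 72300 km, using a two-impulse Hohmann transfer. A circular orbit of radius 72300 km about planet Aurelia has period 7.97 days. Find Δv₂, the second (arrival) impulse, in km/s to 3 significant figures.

Δv₂ = 0.333 km/s

From Kepler's third law T² = 4π²r³/μ at r = 72300 km, T = 7.97 days = 7.97 × 86400 s = 6.88608×10^5 s: μ = 4π²r³/T² = 31465.2 km³/s².
Transfer-ellipse semi-major axis a_t = (r₁ + r₂)/2 = (10100 + 72300)/2 = 41200 km.
Circular speed at r = 72300 km: v_c = √(μ/r) = 0.6597 km/s.
Transfer-orbit speed at the same r (vis-viva, a = a_t): v_t = √[μ(2/r − 1/a_t)] = 0.3266 km/s.
Δv₂ = |v_t − v_c| = |0.3266 − 0.6597| = 0.3331 km/s.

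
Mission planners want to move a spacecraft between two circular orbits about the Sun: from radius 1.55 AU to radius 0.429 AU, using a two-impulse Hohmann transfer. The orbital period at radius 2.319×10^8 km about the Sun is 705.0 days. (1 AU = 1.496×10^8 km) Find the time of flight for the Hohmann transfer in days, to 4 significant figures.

t = 179.8 days

From Kepler's third law T² = 4π²r³/μ at r = 2.319×10^8 km, T = 705.0 days = 705.0 × 86400 s = 6.0912×10^7 s: μ = 4π²r³/T² = 1.32696×10^11 km³/s².
In km: r₁ = 1.55 × 1.496×10^8 = 2.3188×10^8 km; r₂ = 0.429 × 1.496×10^8 = 6.41784×10^7 km.
The Hohmann ellipse has a_t = (r₁ + r₂)/2 = 1.480292×10^8 km.
Half the transfer-orbit period gives t = π√(a_t³/μ) = 1.5533×10^7 s.
Converting: 1.5533×10^7 s ÷ 86400 s/day = 179.8 days.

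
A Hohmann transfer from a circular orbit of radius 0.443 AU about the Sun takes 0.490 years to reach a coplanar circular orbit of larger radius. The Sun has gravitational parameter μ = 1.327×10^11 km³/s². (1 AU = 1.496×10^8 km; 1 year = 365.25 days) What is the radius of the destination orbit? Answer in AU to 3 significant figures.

In km: r₁ = 0.443 × 1.496×10^8 = 6.62728×10^7 km.
Transfer time t = 0.490 years × 365.25 × 86400 s = 1.5463224×10^7 s, and t = π√(a_t³/μ).
So a_t = (μ t²/π²)^(1/3) = (1.327×10^11 × (1.5463224×10^7)² / π²)^(1/3) = 1.4759×10^8 km.
Since a_t = (r₁ + r₂)/2, r₂ = 2a_t − r₁ = 2×1.4759×10^8 − 6.62728×10^7 = 2.289072×10^8 km.
In AU: r₂ = 2.289072×10^8 / 1.496×10^8 = 1.53 AU.

r₂ = 1.53 AU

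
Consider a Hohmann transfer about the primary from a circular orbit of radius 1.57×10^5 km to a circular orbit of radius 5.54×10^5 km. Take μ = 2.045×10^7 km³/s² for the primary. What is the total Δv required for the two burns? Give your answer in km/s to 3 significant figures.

Δv = 4.87 km/s

Semi-major axis of the transfer orbit: a_t = (1.570×10^5 + 5.540×10^5)/2 = 3.555×10^5 km.
At r₁ the circular-orbit speed is v₁ = √(μ/r₁) = 11.413 km/s.
Transfer-orbit speed at r₁ (vis-viva): v_p = √[μ(2/r₁ − 1/a_t)] = 14.247 km/s.
First burn Δv₁ = |v_p − v₁| = 2.834 km/s.
Circular speed at r₂: v₂ = √(μ/r₂) = 6.076 km/s.
Transfer-orbit speed at r₂: v_a = √[μ(2/r₂ − 1/a_t)] = 4.038 km/s.
Second burn Δv₂ = |v₂ − v_a| = 2.038 km/s.
Total Δv = Δv₁ + Δv₂ = 4.872 km/s.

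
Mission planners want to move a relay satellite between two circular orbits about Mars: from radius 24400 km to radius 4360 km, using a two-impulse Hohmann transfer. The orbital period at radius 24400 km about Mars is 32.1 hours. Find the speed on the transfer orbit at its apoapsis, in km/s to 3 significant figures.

From Kepler's third law T² = 4π²r³/μ at r = 24400 km, T = 32.1 hours = 32.1 × 3600 s = 1.1556×10^5 s: μ = 4π²r³/T² = 42945.2 km³/s².
The Hohmann ellipse has a_t = (r₁ + r₂)/2 = 14380 km.
At apoapsis, r = 24400 km.
Applying v² = μ(2/r − 1/a_t): v = 0.7305 km/s.

v = 0.731 km/s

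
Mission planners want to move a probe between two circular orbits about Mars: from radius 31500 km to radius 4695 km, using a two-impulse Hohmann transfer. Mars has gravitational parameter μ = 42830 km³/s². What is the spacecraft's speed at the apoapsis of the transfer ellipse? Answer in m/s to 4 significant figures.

Semi-major axis of the transfer orbit: a_t = (31500 + 4695)/2 = 18097.5 km.
At apoapsis, r = 31500 km.
Applying v² = μ(2/r − 1/a_t): v = 0.5939 km/s.

v = 593.9 m/s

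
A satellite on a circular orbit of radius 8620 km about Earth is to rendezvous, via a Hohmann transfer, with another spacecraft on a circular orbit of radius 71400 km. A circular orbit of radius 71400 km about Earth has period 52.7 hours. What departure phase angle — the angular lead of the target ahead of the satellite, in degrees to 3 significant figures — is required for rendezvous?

From Kepler's third law T² = 4π²r³/μ at r = 71400 km, T = 52.7 hours = 52.7 × 3600 s = 1.8972×10^5 s: μ = 4π²r³/T² = 3.99235×10^5 km³/s².
The Hohmann ellipse has a_t = (r₁ + r₂)/2 = 40010 km.
The half-period of the transfer ellipse is t = π√(a_t³/μ) = 39791.3 s.
Target angular speed ω₂ = √(μ/r₂³) = 3.31182×10^-5 rad/s.
Angle swept by the target during transfer: ω₂·t = 1.31782 rad = 75.51°.
The satellite traverses 180° on the transfer ellipse, so the target must lead by 180° − 75.51° = 104°.

φ = 104°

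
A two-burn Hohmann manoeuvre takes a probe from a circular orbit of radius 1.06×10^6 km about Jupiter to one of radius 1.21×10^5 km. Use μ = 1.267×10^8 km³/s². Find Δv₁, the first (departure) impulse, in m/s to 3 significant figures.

Transfer-ellipse semi-major axis a_t = (r₁ + r₂)/2 = (1.060×10^6 + 1.210×10^5)/2 = 5.905×10^5 km.
On the circular orbit at r = 1.060×10^6 km, v_c = √(μ/r) = 10.933 km/s.
Transfer-orbit speed at the same r (vis-viva, a = a_t): v_t = √[μ(2/r − 1/a_t)] = 4.9490 km/s.
Δv₁ = |v_t − v_c| = |4.9490 − 10.933| = 5.984 km/s.

Δv₁ = 5980 m/s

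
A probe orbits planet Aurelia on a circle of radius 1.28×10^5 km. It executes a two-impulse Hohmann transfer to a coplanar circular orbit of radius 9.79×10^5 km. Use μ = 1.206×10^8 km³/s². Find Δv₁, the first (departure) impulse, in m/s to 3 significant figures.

Δv₁ = 10100 m/s

The Hohmann ellipse has a_t = (r₁ + r₂)/2 = 5.535×10^5 km.
On the circular orbit at r = 1.280×10^5 km, v_c = √(μ/r) = 30.695 km/s.
Vis-viva on the transfer ellipse at r = 1.280×10^5 km gives v_t = √[μ(2/r − 1/a_t)] = 40.823 km/s.
Δv₁ = |v_t − v_c| = |40.823 − 30.695| = 10.13 km/s.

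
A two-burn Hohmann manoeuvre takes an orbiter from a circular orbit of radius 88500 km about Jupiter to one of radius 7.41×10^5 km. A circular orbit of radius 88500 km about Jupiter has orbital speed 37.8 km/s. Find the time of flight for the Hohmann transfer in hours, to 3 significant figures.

From the circular-orbit relation v² = μ/r at r = 88500 km: μ = v²r = (37.8)² × 88500 = 1.26452×10^8 km³/s².
Transfer-ellipse semi-major axis a_t = (r₁ + r₂)/2 = (88500 + 7.410×10^5)/2 = 4.1475×10^5 km.
By Kepler's third law the transfer-orbit period is T = 2π√(a_t³/μ), so t = T/2 = 74620 s.
Converting: 74620 s ÷ 3600 s/hour = 20.7 hours.

t = 20.7 hours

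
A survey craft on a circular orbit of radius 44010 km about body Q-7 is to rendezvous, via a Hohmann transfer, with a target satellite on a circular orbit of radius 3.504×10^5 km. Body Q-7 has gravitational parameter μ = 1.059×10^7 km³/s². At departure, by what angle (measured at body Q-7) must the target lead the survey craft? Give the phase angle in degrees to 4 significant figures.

The Hohmann ellipse has a_t = (r₁ + r₂)/2 = 1.97205×10^5 km.
Transfer time t = π√(a_t³/μ) = 84540 s.
Target angular speed ω₂ = √(μ/r₂³) = 1.569×10^-5 rad/s.
Angle swept by the target during transfer: ω₂·t = 1.3264 rad = 76.00°.
The survey craft traverses 180° on the transfer ellipse, so the target must lead by 180° − 76.00° = 104.0°.

φ = 104.0°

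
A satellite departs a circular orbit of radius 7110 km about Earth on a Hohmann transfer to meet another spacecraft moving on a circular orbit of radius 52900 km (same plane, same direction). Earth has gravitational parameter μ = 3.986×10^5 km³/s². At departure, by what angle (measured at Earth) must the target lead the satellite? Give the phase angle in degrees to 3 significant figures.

φ = 103°

The Hohmann ellipse has a_t = (r₁ + r₂)/2 = 30005 km.
Transfer time t = π√(a_t³/μ) = 25860 s.
Target angular speed ω₂ = √(μ/r₂³) = 5.189×10^-5 rad/s.
Angle swept by the target during transfer: ω₂·t = 1.342 rad = 76.89°.
The satellite traverses 180° on the transfer ellipse, so the target must lead by 180° − 76.89° = 103°.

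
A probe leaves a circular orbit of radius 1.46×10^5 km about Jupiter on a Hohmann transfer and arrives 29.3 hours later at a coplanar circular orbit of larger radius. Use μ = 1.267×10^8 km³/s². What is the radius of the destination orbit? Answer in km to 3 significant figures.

r₂ = 8.99×10^5 km

Transfer time t = 29.3 hours = 1.0548×10^5 s, and t = π√(a_t³/μ).
So a_t = (μ t²/π²)^(1/3) = (1.267×10^8 × (1.0548×10^5)² / π²)^(1/3) = 5.2272×10^5 km.
Since a_t = (r₁ + r₂)/2, r₂ = 2a_t − r₁ = 2×5.2272×10^5 − 1.460×10^5 = 8.9944×10^5 km.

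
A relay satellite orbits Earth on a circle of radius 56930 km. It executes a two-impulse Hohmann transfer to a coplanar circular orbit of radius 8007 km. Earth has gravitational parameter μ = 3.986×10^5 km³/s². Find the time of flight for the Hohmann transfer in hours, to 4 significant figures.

The Hohmann ellipse has a_t = (r₁ + r₂)/2 = 32468.5 km.
By Kepler's third law the transfer-orbit period is T = 2π√(a_t³/μ), so t = T/2 = 29112 s.
Converting: 29112 s ÷ 3600 s/hour = 8.087 hours.

t = 8.087 hours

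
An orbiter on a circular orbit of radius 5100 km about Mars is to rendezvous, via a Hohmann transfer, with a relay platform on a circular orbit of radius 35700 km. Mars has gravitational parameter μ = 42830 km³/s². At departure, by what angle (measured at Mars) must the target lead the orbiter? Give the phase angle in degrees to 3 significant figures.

φ = 102°

Transfer-ellipse semi-major axis a_t = (r₁ + r₂)/2 = (5100 + 35700)/2 = 20400 km.
Transfer time t = π√(a_t³/μ) = 44230 s.
Target angular speed ω₂ = √(μ/r₂³) = 3.068×10^-5 rad/s.
Angle swept by the target during transfer: ω₂·t = 1.357 rad = 77.75°.
Arrival is 180° from departure on the ellipse, so φ = 180° − 77.75° = 102°.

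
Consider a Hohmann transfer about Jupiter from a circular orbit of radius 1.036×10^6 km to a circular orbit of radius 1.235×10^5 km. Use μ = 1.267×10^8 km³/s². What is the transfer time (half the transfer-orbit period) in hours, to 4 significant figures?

Semi-major axis of the transfer orbit: a_t = (1.036×10^6 + 1.235×10^5)/2 = 5.7975×10^5 km.
Transfer time t = π√(a_t³/μ) = π√((5.7975×10^5)³ / 1.267×10^8) = 1.232×10^5 s.
Converting: 1.232×10^5 s ÷ 3600 s/hour = 34.22 hours.

t = 34.22 hours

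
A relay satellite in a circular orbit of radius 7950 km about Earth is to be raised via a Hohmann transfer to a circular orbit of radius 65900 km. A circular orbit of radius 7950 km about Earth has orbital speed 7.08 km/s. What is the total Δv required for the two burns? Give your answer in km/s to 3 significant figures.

Δv = 3.70 km/s

From the circular-orbit relation v² = μ/r at r = 7950 km: μ = v²r = (7.08)² × 7950 = 3.98505×10^5 km³/s².
The Hohmann ellipse has a_t = (r₁ + r₂)/2 = 36925 km.
At r₁ the circular-orbit speed is v₁ = √(μ/r₁) = 7.080 km/s.
On the transfer ellipse at r₁, vis-viva gives v_p = √[μ(2/r₁ − 1/a_t)] = 9.458 km/s.
First burn Δv₁ = |v_p − v₁| = 2.378 km/s.
At r₂, v₂ = √(μ/r₂) = 2.459 km/s.
Transfer-orbit speed at r₂: v_a = √[μ(2/r₂ − 1/a_t)] = 1.141 km/s.
Second burn Δv₂ = |v₂ − v_a| = 1.318 km/s.
Total Δv = Δv₁ + Δv₂ = 3.696 km/s.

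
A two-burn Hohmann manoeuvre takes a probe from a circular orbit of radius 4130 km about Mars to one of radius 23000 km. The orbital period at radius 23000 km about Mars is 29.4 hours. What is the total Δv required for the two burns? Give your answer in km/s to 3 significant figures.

Δv = 1.59 km/s

From Kepler's third law T² = 4π²r³/μ at r = 23000 km, T = 29.4 hours = 29.4 × 3600 s = 1.0584×10^5 s: μ = 4π²r³/T² = 42878.9 km³/s².
The Hohmann ellipse has a_t = (r₁ + r₂)/2 = 13565 km.
At r₁ the circular-orbit speed is v₁ = √(μ/r₁) = 3.222158 km/s.
On the transfer ellipse at r₁, vis-viva equation gives v_p = √[μ(2/r₁ − 1/a_t)] = 4.195665 km/s.
First burn Δv₁ = |v_p − v₁| = 0.97351 km/s.
Circular speed at r₂: v₂ = √(μ/r₂) = 1.3654 km/s.
Transfer-orbit speed at r₂: v_a = √[μ(2/r₂ − 1/a_t)] = 0.75340 km/s.
Second burn Δv₂ = |v₂ − v_a| = 0.61200 km/s.
Total Δv = Δv₁ + Δv₂ = 1.586 km/s.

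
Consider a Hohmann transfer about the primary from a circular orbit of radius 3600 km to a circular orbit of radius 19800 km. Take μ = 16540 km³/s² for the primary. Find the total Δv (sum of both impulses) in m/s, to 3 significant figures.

Δv = 1050 m/s

The Hohmann ellipse has a_t = (r₁ + r₂)/2 = 11700 km.
Circular speed at r₁: v₁ = √(μ/r₁) = √(16540/3600) = 2.1435 km/s.
Transfer-orbit speed at r₁ (vis-viva): v_p = √[μ(2/r₁ − 1/a_t)] = 2.7884 km/s.
First burn Δv₁ = |v_p − v₁| = 0.6449 km/s.
At r₂, v₂ = √(μ/r₂) = 0.9140 km/s.
Transfer-orbit speed at r₂: v_a = √[μ(2/r₂ − 1/a_t)] = 0.5070 km/s.
Second burn Δv₂ = |v₂ − v_a| = 0.4070 km/s.
Total Δv = Δv₁ + Δv₂ = 1.052 km/s.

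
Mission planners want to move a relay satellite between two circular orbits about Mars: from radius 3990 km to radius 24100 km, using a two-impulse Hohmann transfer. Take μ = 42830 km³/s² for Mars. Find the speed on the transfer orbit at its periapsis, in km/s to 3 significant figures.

Semi-major axis of the transfer orbit: a_t = (3990 + 24100)/2 = 14045 km.
The periapsis of the transfer ellipse is at r = 3990 km.
From the vis-viva equation, v = √[μ(2/r − 1/a_t)] = 4.292 km/s.

v = 4.29 km/s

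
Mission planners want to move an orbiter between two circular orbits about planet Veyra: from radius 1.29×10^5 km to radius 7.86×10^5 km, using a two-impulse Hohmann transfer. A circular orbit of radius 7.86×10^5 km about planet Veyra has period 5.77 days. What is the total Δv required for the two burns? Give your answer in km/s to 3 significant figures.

From Kepler's third law T² = 4π²r³/μ at r = 7.86×10^5 km, T = 5.77 days = 5.77 × 86400 s = 4.98528×10^5 s: μ = 4π²r³/T² = 7.71344×10^7 km³/s².
Semi-major axis of the transfer orbit: a_t = (1.290×10^5 + 7.860×10^5)/2 = 4.575×10^5 km.
Circular speed at r₁: v₁ = √(μ/r₁) = √(7.71344×10^7/1.290×10^5) = 24.453 km/s.
Transfer-orbit speed at r₁ (vis-viva equation): v_p = √[μ(2/r₁ − 1/a_t)] = 32.051 km/s.
First burn Δv₁ = |v_p − v₁| = 7.598 km/s.
Circular speed at r₂: v₂ = √(μ/r₂) = 9.906 km/s.
Transfer-orbit speed at r₂: v_a = √[μ(2/r₂ − 1/a_t)] = 5.260 km/s.
Second burn Δv₂ = |v₂ − v_a| = 4.646 km/s.
Δv = Δv₁ + Δv₂ = 7.598 + 4.646 = 12.24 km/s.

Δv = 12.2 km/s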